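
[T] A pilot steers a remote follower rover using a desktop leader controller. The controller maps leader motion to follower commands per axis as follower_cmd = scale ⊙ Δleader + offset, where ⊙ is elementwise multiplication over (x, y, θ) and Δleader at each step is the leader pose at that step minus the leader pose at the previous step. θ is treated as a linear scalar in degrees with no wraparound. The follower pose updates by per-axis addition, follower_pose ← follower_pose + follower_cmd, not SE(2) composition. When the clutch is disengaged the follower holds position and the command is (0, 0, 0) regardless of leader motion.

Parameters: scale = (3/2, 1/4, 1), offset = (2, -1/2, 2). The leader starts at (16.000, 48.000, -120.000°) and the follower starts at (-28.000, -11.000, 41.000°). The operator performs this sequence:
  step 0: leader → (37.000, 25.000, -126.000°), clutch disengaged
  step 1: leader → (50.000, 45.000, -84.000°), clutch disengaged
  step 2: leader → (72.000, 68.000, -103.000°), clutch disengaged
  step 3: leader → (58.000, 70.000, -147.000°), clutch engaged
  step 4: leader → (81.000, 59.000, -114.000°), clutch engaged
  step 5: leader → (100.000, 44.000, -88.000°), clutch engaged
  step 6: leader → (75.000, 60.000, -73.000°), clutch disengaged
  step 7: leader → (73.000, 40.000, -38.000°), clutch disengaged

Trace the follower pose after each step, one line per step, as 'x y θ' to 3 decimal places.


step 0: Δleader=(21.000, -23.000, -6.000°), disengaged; cmd=(0,0,0) → follower holds at (-28.000, -11.000, 41.000°)
step 1: Δleader=(13.000, 20.000, 42.000°), disengaged; cmd=(0,0,0) → follower holds at (-28.000, -11.000, 41.000°)
step 2: Δleader=(22.000, 23.000, -19.000°), disengaged; cmd=(0,0,0) → follower holds at (-28.000, -11.000, 41.000°)
step 3: Δleader=(-14.000, 2.000, -44.000°), engaged; cmd=(-19.000, 0.000, -42.000°) → follower=(-47.000, -11.000, -1.000°)
step 4: Δleader=(23.000, -11.000, 33.000°), engaged; cmd=(36.500, -3.250, 35.000°) → follower=(-10.500, -14.250, 34.000°)
step 5: Δleader=(19.000, -15.000, 26.000°), engaged; cmd=(30.500, -4.250, 28.000°) → follower=(20.000, -18.500, 62.000°)
step 6: Δleader=(-25.000, 16.000, 15.000°), disengaged; cmd=(0,0,0) → follower holds at (20.000, -18.500, 62.000°)
step 7: Δleader=(-2.000, -20.000, 35.000°), disengaged; cmd=(0,0,0) → follower holds at (20.000, -18.500, 62.000°)

-28.000 -11.000 41.000
-28.000 -11.000 41.000
-28.000 -11.000 41.000
-47.000 -11.000 -1.000
-10.500 -14.250 34.000
20.000 -18.500 62.000
20.000 -18.500 62.000
20.000 -18.500 62.000


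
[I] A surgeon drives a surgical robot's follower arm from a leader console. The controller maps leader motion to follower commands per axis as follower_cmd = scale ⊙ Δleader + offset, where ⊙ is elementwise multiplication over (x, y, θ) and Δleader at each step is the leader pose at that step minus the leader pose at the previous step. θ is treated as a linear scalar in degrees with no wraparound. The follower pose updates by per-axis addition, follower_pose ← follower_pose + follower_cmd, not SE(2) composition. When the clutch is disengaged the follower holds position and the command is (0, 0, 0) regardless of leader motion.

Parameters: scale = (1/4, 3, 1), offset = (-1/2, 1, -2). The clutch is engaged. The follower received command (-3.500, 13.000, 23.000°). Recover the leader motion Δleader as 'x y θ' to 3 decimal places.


axis x: (-3.500 − -1/2) / (1/4) = -12.000
axis y: (13.000 − 1) / (3) = 4.000
axis θ: (23.000 − -2) / (1) = 25.000

-12.000 4.000 25.000


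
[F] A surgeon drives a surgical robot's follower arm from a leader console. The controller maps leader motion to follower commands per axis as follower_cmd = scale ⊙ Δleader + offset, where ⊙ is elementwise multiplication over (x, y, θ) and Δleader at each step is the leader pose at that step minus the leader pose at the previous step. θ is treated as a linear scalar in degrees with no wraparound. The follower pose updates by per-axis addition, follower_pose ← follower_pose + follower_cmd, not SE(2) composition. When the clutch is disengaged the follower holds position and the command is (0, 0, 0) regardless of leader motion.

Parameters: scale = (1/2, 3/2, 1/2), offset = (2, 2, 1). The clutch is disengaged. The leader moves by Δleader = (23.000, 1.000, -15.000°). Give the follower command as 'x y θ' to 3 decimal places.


clutch disengaged → follower holds; cmd = (0, 0, 0)

0.000 0.000 0.000


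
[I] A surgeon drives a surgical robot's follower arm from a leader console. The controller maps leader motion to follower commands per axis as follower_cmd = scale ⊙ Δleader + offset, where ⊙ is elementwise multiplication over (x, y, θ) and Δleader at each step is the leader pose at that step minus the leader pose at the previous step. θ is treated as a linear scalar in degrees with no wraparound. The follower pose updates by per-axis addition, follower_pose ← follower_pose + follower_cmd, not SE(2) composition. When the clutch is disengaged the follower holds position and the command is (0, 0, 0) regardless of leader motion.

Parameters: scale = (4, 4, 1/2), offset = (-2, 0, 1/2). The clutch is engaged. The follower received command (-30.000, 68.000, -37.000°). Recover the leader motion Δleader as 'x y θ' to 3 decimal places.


axis x: (-30.000 − -2) / (4) = -7.000
axis y: (68.000 − 0) / (4) = 17.000
axis θ: (-37.000 − 1/2) / (1/2) = -75.000

-7.000 17.000 -75.000


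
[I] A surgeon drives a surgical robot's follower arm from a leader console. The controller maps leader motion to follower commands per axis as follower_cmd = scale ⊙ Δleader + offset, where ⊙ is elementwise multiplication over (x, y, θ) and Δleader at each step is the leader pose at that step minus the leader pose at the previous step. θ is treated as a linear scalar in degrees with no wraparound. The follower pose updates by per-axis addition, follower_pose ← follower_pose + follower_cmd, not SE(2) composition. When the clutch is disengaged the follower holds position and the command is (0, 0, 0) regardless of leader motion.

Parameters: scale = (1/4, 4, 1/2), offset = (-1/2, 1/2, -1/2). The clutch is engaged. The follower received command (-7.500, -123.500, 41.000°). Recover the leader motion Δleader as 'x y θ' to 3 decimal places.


axis x: (-7.500 − -1/2) / (1/4) = -28.000
axis y: (-123.500 − 1/2) / (4) = -31.000
axis θ: (41.000 − -1/2) / (1/2) = 83.000

-28.000 -31.000 83.000


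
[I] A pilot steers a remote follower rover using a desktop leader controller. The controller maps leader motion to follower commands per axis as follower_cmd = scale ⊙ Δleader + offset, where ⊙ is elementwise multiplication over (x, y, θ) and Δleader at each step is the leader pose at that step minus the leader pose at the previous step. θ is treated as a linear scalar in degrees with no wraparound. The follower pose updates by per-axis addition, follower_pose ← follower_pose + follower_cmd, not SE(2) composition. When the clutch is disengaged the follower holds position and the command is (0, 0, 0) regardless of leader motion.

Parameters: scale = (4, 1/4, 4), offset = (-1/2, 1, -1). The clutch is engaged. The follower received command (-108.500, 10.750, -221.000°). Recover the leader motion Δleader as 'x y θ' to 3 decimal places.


axis x: (-108.500 − -1/2) / (4) = -27.000
axis y: (10.750 − 1) / (1/4) = 39.000
axis θ: (-221.000 − -1) / (4) = -55.000

-27.000 39.000 -55.000


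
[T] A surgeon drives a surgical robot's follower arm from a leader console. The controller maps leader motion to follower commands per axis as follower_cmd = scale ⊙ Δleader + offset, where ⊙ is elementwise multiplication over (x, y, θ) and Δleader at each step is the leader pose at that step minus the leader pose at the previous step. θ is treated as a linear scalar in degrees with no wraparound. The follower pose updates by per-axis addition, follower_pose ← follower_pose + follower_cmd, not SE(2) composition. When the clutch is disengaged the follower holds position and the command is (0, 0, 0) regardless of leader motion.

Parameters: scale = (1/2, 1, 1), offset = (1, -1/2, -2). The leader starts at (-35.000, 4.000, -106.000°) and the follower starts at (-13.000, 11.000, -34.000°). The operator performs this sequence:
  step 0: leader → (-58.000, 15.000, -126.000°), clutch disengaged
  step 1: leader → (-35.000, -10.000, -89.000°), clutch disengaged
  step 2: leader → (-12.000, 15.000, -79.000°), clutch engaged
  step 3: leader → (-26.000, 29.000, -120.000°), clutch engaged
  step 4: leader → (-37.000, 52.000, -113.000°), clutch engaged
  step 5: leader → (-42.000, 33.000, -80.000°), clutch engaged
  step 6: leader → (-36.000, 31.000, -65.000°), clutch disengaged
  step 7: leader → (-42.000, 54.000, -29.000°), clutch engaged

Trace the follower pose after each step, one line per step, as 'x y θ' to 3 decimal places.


step 0: Δleader=(-23.000, 11.000, -20.000°), disengaged; cmd=(0,0,0) → follower holds at (-13.000, 11.000, -34.000°)
step 1: Δleader=(23.000, -25.000, 37.000°), disengaged; cmd=(0,0,0) → follower holds at (-13.000, 11.000, -34.000°)
step 2: Δleader=(23.000, 25.000, 10.000°), engaged; cmd=(12.500, 24.500, 8.000°) → follower=(-0.500, 35.500, -26.000°)
step 3: Δleader=(-14.000, 14.000, -41.000°), engaged; cmd=(-6.000, 13.500, -43.000°) → follower=(-6.500, 49.000, -69.000°)
step 4: Δleader=(-11.000, 23.000, 7.000°), engaged; cmd=(-4.500, 22.500, 5.000°) → follower=(-11.000, 71.500, -64.000°)
step 5: Δleader=(-5.000, -19.000, 33.000°), engaged; cmd=(-1.500, -19.500, 31.000°) → follower=(-12.500, 52.000, -33.000°)
step 6: Δleader=(6.000, -2.000, 15.000°), disengaged; cmd=(0,0,0) → follower holds at (-12.500, 52.000, -33.000°)
step 7: Δleader=(-6.000, 23.000, 36.000°), engaged; cmd=(-2.000, 22.500, 34.000°) → follower=(-14.500, 74.500, 1.000°)

-13.000 11.000 -34.000
-13.000 11.000 -34.000
-0.500 35.500 -26.000
-6.500 49.000 -69.000
-11.000 71.500 -64.000
-12.500 52.000 -33.000
-12.500 52.000 -33.000
-14.500 74.500 1.000


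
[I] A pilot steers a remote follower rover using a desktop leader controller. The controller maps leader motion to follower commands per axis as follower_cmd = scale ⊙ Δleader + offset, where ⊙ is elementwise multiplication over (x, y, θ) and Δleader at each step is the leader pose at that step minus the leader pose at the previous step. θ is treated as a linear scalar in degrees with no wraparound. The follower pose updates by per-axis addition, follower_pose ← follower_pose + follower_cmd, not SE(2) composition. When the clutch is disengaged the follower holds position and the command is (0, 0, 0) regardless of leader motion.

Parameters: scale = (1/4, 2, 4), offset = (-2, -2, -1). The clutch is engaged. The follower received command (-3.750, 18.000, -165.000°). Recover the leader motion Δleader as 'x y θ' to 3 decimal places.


axis x: (-3.750 − -2) / (1/4) = -7.000
axis y: (18.000 − -2) / (2) = 10.000
axis θ: (-165.000 − -1) / (4) = -41.000

-7.000 10.000 -41.000


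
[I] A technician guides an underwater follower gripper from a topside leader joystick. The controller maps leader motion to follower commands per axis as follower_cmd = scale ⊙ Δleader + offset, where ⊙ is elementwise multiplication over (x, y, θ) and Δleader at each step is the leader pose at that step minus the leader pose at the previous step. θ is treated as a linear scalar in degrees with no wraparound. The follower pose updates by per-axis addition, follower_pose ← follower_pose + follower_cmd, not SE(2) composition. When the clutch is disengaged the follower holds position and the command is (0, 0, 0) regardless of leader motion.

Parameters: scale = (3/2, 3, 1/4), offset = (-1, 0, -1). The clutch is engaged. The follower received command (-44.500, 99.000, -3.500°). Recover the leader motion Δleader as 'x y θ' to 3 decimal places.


-29.000 33.000 -10.000

axis x: (-44.500 − -1) / (3/2) = -29.000
axis y: (99.000 − 0) / (3) = 33.000
axis θ: (-3.500 − -1) / (1/4) = -10.000


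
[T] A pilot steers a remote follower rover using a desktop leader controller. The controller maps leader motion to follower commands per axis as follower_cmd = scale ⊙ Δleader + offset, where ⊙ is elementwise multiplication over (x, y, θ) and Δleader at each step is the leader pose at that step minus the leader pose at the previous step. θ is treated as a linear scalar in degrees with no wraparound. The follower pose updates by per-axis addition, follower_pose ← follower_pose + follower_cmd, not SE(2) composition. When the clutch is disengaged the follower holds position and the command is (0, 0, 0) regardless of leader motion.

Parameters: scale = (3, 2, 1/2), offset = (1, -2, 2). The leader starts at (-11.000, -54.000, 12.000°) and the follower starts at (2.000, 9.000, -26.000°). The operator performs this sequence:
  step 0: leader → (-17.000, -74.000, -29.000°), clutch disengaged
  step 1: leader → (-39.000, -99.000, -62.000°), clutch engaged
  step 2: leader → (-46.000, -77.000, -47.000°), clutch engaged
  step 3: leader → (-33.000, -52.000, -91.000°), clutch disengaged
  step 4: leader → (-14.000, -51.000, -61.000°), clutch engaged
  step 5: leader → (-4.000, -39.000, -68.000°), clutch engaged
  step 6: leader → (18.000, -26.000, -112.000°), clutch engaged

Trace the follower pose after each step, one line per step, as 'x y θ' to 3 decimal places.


step 0: Δleader=(-6.000, -20.000, -41.000°), disengaged; cmd=(0,0,0) → follower holds at (2.000, 9.000, -26.000°)
step 1: Δleader=(-22.000, -25.000, -33.000°), engaged; cmd=(-65.000, -52.000, -14.500°) → follower=(-63.000, -43.000, -40.500°)
step 2: Δleader=(-7.000, 22.000, 15.000°), engaged; cmd=(-20.000, 42.000, 9.500°) → follower=(-83.000, -1.000, -31.000°)
step 3: Δleader=(13.000, 25.000, -44.000°), disengaged; cmd=(0,0,0) → follower holds at (-83.000, -1.000, -31.000°)
step 4: Δleader=(19.000, 1.000, 30.000°), engaged; cmd=(58.000, 0.000, 17.000°) → follower=(-25.000, -1.000, -14.000°)
step 5: Δleader=(10.000, 12.000, -7.000°), engaged; cmd=(31.000, 22.000, -1.500°) → follower=(6.000, 21.000, -15.500°)
step 6: Δleader=(22.000, 13.000, -44.000°), engaged; cmd=(67.000, 24.000, -20.000°) → follower=(73.000, 45.000, -35.500°)

2.000 9.000 -26.000
-63.000 -43.000 -40.500
-83.000 -1.000 -31.000
-83.000 -1.000 -31.000
-25.000 -1.000 -14.000
6.000 21.000 -15.500
73.000 45.000 -35.500


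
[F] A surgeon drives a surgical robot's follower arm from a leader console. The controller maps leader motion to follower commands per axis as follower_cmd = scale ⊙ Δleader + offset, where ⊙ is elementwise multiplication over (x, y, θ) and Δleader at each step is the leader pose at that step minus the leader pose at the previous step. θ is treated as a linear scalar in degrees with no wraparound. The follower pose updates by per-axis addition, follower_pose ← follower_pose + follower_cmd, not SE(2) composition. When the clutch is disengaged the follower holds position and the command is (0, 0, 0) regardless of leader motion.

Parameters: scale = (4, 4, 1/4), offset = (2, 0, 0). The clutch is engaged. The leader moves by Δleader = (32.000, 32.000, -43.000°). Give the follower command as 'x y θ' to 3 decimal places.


axis x: 4·32.000 + 2 = 130.000
axis y: 4·32.000 + 0 = 128.000
axis θ: 1/4·-43.000 + 0 = -10.750

130.000 128.000 -10.750


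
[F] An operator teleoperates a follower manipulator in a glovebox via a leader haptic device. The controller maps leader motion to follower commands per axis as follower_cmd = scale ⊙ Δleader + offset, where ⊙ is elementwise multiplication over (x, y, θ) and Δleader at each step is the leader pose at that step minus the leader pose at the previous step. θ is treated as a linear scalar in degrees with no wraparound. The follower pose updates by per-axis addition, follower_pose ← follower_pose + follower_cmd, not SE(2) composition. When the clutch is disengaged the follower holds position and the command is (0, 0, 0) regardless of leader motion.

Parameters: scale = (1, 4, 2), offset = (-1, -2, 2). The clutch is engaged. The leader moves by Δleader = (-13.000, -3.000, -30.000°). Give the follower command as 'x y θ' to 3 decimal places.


axis x: 1·-13.000 + -1 = -14.000
axis y: 4·-3.000 + -2 = -14.000
axis θ: 2·-30.000 + 2 = -58.000

-14.000 -14.000 -58.000


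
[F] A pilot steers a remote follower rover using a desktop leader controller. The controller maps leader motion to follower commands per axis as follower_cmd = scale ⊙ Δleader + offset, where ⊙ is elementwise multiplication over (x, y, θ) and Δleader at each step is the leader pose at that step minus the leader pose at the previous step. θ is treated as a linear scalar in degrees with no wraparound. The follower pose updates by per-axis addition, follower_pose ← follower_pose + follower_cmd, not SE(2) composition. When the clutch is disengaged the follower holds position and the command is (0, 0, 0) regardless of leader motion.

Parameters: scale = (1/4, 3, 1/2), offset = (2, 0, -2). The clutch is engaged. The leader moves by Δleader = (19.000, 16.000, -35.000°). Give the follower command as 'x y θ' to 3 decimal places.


6.750 48.000 -19.500

axis x: 1/4·19.000 + 2 = 6.750
axis y: 3·16.000 + 0 = 48.000
axis θ: 1/2·-35.000 + -2 = -19.500


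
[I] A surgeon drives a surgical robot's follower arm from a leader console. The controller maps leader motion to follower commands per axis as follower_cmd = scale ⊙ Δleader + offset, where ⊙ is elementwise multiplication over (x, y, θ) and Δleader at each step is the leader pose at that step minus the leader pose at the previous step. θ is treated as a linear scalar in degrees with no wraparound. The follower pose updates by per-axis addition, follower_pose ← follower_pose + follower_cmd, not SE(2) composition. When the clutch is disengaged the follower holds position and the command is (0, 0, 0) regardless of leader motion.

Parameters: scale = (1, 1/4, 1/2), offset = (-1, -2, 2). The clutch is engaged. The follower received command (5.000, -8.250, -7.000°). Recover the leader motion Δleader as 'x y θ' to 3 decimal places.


axis x: (5.000 − -1) / (1) = 6.000
axis y: (-8.250 − -2) / (1/4) = -25.000
axis θ: (-7.000 − 2) / (1/2) = -18.000

6.000 -25.000 -18.000


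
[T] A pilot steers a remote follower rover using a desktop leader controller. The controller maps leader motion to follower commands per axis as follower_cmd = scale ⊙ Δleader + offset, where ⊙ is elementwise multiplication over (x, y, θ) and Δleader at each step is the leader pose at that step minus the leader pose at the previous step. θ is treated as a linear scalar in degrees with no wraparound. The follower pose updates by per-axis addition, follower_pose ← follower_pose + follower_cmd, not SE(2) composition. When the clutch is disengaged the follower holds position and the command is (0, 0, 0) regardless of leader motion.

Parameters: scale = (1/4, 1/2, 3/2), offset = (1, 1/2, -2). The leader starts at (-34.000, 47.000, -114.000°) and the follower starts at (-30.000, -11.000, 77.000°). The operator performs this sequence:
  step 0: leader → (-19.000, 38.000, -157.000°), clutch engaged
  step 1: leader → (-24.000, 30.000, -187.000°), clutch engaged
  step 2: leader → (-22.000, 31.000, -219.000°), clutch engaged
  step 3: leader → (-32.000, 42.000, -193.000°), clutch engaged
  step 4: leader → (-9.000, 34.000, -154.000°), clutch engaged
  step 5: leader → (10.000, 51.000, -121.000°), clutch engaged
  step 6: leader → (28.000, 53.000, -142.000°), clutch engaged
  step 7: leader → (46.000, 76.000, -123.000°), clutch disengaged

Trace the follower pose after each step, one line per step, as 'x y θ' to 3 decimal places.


-25.250 -15.000 10.500
-25.500 -18.500 -36.500
-24.000 -17.500 -86.500
-25.500 -11.500 -49.500
-18.750 -15.000 7.000
-13.000 -6.000 54.500
-7.500 -4.500 21.000
-7.500 -4.500 21.000

step 0: Δleader=(15.000, -9.000, -43.000°), engaged; cmd=(4.750, -4.000, -66.500°) → follower=(-25.250, -15.000, 10.500°)
step 1: Δleader=(-5.000, -8.000, -30.000°), engaged; cmd=(-0.250, -3.500, -47.000°) → follower=(-25.500, -18.500, -36.500°)
step 2: Δleader=(2.000, 1.000, -32.000°), engaged; cmd=(1.500, 1.000, -50.000°) → follower=(-24.000, -17.500, -86.500°)
step 3: Δleader=(-10.000, 11.000, 26.000°), engaged; cmd=(-1.500, 6.000, 37.000°) → follower=(-25.500, -11.500, -49.500°)
step 4: Δleader=(23.000, -8.000, 39.000°), engaged; cmd=(6.750, -3.500, 56.500°) → follower=(-18.750, -15.000, 7.000°)
step 5: Δleader=(19.000, 17.000, 33.000°), engaged; cmd=(5.750, 9.000, 47.500°) → follower=(-13.000, -6.000, 54.500°)
step 6: Δleader=(18.000, 2.000, -21.000°), engaged; cmd=(5.500, 1.500, -33.500°) → follower=(-7.500, -4.500, 21.000°)
step 7: Δleader=(18.000, 23.000, 19.000°), disengaged; cmd=(0,0,0) → follower holds at (-7.500, -4.500, 21.000°)


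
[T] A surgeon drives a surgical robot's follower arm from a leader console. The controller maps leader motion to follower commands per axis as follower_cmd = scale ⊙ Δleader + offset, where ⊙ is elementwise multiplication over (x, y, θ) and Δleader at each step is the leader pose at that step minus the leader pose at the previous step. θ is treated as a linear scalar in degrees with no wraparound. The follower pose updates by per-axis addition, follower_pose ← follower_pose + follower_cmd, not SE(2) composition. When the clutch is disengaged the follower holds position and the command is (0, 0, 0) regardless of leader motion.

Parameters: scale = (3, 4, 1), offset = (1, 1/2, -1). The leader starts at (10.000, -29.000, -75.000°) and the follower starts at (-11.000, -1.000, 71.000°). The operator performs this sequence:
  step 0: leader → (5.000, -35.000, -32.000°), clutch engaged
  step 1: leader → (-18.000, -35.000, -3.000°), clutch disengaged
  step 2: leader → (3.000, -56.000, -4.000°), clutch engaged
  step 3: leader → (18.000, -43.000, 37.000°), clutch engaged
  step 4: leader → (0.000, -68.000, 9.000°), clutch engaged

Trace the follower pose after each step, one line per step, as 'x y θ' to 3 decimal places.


step 0: Δleader=(-5.000, -6.000, 43.000°), engaged; cmd=(-14.000, -23.500, 42.000°) → follower=(-25.000, -24.500, 113.000°)
step 1: Δleader=(-23.000, 0.000, 29.000°), disengaged; cmd=(0,0,0) → follower holds at (-25.000, -24.500, 113.000°)
step 2: Δleader=(21.000, -21.000, -1.000°), engaged; cmd=(64.000, -83.500, -2.000°) → follower=(39.000, -108.000, 111.000°)
step 3: Δleader=(15.000, 13.000, 41.000°), engaged; cmd=(46.000, 52.500, 40.000°) → follower=(85.000, -55.500, 151.000°)
step 4: Δleader=(-18.000, -25.000, -28.000°), engaged; cmd=(-53.000, -99.500, -29.000°) → follower=(32.000, -155.000, 122.000°)

-25.000 -24.500 113.000
-25.000 -24.500 113.000
39.000 -108.000 111.000
85.000 -55.500 151.000
32.000 -155.000 122.000


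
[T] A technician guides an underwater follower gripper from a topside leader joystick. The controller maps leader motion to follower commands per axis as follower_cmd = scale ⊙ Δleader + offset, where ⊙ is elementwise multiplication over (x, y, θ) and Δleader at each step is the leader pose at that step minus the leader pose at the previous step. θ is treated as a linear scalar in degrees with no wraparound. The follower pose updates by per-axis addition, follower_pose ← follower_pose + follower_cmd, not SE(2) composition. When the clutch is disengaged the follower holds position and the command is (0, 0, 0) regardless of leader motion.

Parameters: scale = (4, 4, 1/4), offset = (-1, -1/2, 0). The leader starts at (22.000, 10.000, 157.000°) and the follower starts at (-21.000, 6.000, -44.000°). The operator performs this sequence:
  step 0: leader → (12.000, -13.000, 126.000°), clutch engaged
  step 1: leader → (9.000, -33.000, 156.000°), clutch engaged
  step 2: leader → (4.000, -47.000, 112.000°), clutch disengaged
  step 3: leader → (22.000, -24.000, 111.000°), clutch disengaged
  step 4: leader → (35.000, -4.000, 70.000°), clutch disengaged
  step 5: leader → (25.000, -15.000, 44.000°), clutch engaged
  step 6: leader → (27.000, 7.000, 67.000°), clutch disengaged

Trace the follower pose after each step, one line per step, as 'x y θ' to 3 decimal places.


step 0: Δleader=(-10.000, -23.000, -31.000°), engaged; cmd=(-41.000, -92.500, -7.750°) → follower=(-62.000, -86.500, -51.750°)
step 1: Δleader=(-3.000, -20.000, 30.000°), engaged; cmd=(-13.000, -80.500, 7.500°) → follower=(-75.000, -167.000, -44.250°)
step 2: Δleader=(-5.000, -14.000, -44.000°), disengaged; cmd=(0,0,0) → follower holds at (-75.000, -167.000, -44.250°)
step 3: Δleader=(18.000, 23.000, -1.000°), disengaged; cmd=(0,0,0) → follower holds at (-75.000, -167.000, -44.250°)
step 4: Δleader=(13.000, 20.000, -41.000°), disengaged; cmd=(0,0,0) → follower holds at (-75.000, -167.000, -44.250°)
step 5: Δleader=(-10.000, -11.000, -26.000°), engaged; cmd=(-41.000, -44.500, -6.500°) → follower=(-116.000, -211.500, -50.750°)
step 6: Δleader=(2.000, 22.000, 23.000°), disengaged; cmd=(0,0,0) → follower holds at (-116.000, -211.500, -50.750°)

-62.000 -86.500 -51.750
-75.000 -167.000 -44.250
-75.000 -167.000 -44.250
-75.000 -167.000 -44.250
-75.000 -167.000 -44.250
-116.000 -211.500 -50.750
-116.000 -211.500 -50.750


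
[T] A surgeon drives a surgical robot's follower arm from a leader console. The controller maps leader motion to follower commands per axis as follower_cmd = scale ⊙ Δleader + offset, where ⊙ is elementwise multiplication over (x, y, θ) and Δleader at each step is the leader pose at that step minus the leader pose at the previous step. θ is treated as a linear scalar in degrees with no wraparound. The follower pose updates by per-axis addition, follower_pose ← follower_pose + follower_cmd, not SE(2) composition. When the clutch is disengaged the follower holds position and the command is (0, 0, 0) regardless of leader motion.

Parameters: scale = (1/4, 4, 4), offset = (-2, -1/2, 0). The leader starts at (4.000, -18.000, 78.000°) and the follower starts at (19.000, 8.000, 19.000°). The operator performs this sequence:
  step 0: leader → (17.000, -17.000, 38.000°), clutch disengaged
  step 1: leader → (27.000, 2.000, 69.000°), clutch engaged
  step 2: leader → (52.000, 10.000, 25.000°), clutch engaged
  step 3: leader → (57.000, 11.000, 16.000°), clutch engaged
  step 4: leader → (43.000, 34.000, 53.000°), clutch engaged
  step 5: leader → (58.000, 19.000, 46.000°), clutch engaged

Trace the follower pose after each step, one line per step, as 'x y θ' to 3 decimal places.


19.000 8.000 19.000
19.500 83.500 143.000
23.750 115.000 -33.000
23.000 118.500 -69.000
17.500 210.000 79.000
19.250 149.500 51.000

step 0: Δleader=(13.000, 1.000, -40.000°), disengaged; cmd=(0,0,0) → follower holds at (19.000, 8.000, 19.000°)
step 1: Δleader=(10.000, 19.000, 31.000°), engaged; cmd=(0.500, 75.500, 124.000°) → follower=(19.500, 83.500, 143.000°)
step 2: Δleader=(25.000, 8.000, -44.000°), engaged; cmd=(4.250, 31.500, -176.000°) → follower=(23.750, 115.000, -33.000°)
step 3: Δleader=(5.000, 1.000, -9.000°), engaged; cmd=(-0.750, 3.500, -36.000°) → follower=(23.000, 118.500, -69.000°)
step 4: Δleader=(-14.000, 23.000, 37.000°), engaged; cmd=(-5.500, 91.500, 148.000°) → follower=(17.500, 210.000, 79.000°)
step 5: Δleader=(15.000, -15.000, -7.000°), engaged; cmd=(1.750, -60.500, -28.000°) → follower=(19.250, 149.500, 51.000°)


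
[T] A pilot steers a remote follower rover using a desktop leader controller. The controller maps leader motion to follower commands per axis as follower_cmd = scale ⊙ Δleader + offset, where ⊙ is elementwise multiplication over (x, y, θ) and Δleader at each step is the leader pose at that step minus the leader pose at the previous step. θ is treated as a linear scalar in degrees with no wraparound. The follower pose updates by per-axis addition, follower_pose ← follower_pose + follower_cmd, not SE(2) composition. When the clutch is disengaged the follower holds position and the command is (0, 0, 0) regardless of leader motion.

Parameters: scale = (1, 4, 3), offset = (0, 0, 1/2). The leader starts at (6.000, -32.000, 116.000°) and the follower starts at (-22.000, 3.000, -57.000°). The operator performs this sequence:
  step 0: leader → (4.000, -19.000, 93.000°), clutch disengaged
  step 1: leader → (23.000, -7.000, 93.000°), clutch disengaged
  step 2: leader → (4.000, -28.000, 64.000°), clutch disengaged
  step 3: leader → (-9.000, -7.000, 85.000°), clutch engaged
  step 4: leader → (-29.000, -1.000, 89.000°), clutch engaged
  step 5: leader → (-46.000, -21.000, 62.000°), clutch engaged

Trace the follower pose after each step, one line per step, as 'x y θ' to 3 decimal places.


step 0: Δleader=(-2.000, 13.000, -23.000°), disengaged; cmd=(0,0,0) → follower holds at (-22.000, 3.000, -57.000°)
step 1: Δleader=(19.000, 12.000, 0.000°), disengaged; cmd=(0,0,0) → follower holds at (-22.000, 3.000, -57.000°)
step 2: Δleader=(-19.000, -21.000, -29.000°), disengaged; cmd=(0,0,0) → follower holds at (-22.000, 3.000, -57.000°)
step 3: Δleader=(-13.000, 21.000, 21.000°), engaged; cmd=(-13.000, 84.000, 63.500°) → follower=(-35.000, 87.000, 6.500°)
step 4: Δleader=(-20.000, 6.000, 4.000°), engaged; cmd=(-20.000, 24.000, 12.500°) → follower=(-55.000, 111.000, 19.000°)
step 5: Δleader=(-17.000, -20.000, -27.000°), engaged; cmd=(-17.000, -80.000, -80.500°) → follower=(-72.000, 31.000, -61.500°)

-22.000 3.000 -57.000
-22.000 3.000 -57.000
-22.000 3.000 -57.000
-35.000 87.000 6.500
-55.000 111.000 19.000
-72.000 31.000 -61.500


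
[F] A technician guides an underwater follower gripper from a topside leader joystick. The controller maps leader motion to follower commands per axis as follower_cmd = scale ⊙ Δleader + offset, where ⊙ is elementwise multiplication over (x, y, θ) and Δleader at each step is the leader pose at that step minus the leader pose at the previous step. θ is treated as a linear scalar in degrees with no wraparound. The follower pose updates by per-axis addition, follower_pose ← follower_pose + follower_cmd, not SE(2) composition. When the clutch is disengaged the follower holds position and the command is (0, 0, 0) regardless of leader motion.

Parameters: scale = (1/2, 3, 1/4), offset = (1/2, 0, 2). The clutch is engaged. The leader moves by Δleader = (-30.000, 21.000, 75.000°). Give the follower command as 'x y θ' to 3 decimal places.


-14.500 63.000 20.750

axis x: 1/2·-30.000 + 1/2 = -14.500
axis y: 3·21.000 + 0 = 63.000
axis θ: 1/4·75.000 + 2 = 20.750


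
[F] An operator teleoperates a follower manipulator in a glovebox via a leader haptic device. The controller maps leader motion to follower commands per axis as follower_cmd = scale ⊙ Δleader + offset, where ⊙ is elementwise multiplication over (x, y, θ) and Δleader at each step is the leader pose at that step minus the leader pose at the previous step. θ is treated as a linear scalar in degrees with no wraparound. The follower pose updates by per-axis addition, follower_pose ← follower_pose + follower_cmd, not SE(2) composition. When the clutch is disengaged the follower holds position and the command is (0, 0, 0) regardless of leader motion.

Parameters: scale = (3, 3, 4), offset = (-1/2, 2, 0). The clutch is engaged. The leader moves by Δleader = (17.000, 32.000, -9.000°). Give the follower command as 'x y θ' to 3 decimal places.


50.500 98.000 -36.000

axis x: 3·17.000 + -1/2 = 50.500
axis y: 3·32.000 + 2 = 98.000
axis θ: 4·-9.000 + 0 = -36.000


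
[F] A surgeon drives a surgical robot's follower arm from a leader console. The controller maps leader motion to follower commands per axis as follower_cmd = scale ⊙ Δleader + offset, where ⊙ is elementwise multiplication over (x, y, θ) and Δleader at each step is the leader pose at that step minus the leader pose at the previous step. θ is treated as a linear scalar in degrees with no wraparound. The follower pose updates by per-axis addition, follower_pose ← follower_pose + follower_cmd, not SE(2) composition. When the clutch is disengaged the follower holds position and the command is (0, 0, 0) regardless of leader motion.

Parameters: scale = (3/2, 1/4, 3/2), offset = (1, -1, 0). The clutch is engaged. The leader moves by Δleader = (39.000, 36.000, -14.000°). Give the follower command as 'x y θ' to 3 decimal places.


59.500 8.000 -21.000

axis x: 3/2·39.000 + 1 = 59.500
axis y: 1/4·36.000 + -1 = 8.000
axis θ: 3/2·-14.000 + 0 = -21.000


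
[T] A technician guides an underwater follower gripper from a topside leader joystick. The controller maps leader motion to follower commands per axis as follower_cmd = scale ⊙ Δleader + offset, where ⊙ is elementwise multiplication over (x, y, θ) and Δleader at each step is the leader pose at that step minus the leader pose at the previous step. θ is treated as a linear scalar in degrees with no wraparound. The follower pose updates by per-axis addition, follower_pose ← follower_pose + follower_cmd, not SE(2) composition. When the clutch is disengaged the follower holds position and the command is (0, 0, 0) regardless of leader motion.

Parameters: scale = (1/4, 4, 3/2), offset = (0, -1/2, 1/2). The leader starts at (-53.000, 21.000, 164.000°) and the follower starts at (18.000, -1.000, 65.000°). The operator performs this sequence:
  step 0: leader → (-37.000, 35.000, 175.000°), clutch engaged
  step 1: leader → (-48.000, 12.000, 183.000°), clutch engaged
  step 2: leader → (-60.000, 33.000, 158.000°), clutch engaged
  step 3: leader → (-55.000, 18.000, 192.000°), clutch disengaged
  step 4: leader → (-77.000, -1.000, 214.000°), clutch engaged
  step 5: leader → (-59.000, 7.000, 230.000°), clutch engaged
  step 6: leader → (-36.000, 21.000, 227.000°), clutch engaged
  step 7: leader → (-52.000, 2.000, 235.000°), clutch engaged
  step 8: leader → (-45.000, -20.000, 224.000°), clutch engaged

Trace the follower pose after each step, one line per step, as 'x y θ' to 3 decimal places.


22.000 54.500 82.000
19.250 -38.000 94.500
16.250 45.500 57.500
16.250 45.500 57.500
10.750 -31.000 91.000
15.250 0.500 115.500
21.000 56.000 111.500
17.000 -20.500 124.000
18.750 -109.000 108.000

step 0: Δleader=(16.000, 14.000, 11.000°), engaged; cmd=(4.000, 55.500, 17.000°) → follower=(22.000, 54.500, 82.000°)
step 1: Δleader=(-11.000, -23.000, 8.000°), engaged; cmd=(-2.750, -92.500, 12.500°) → follower=(19.250, -38.000, 94.500°)
step 2: Δleader=(-12.000, 21.000, -25.000°), engaged; cmd=(-3.000, 83.500, -37.000°) → follower=(16.250, 45.500, 57.500°)
step 3: Δleader=(5.000, -15.000, 34.000°), disengaged; cmd=(0,0,0) → follower holds at (16.250, 45.500, 57.500°)
step 4: Δleader=(-22.000, -19.000, 22.000°), engaged; cmd=(-5.500, -76.500, 33.500°) → follower=(10.750, -31.000, 91.000°)
step 5: Δleader=(18.000, 8.000, 16.000°), engaged; cmd=(4.500, 31.500, 24.500°) → follower=(15.250, 0.500, 115.500°)
step 6: Δleader=(23.000, 14.000, -3.000°), engaged; cmd=(5.750, 55.500, -4.000°) → follower=(21.000, 56.000, 111.500°)
step 7: Δleader=(-16.000, -19.000, 8.000°), engaged; cmd=(-4.000, -76.500, 12.500°) → follower=(17.000, -20.500, 124.000°)
step 8: Δleader=(7.000, -22.000, -11.000°), engaged; cmd=(1.750, -88.500, -16.000°) → follower=(18.750, -109.000, 108.000°)


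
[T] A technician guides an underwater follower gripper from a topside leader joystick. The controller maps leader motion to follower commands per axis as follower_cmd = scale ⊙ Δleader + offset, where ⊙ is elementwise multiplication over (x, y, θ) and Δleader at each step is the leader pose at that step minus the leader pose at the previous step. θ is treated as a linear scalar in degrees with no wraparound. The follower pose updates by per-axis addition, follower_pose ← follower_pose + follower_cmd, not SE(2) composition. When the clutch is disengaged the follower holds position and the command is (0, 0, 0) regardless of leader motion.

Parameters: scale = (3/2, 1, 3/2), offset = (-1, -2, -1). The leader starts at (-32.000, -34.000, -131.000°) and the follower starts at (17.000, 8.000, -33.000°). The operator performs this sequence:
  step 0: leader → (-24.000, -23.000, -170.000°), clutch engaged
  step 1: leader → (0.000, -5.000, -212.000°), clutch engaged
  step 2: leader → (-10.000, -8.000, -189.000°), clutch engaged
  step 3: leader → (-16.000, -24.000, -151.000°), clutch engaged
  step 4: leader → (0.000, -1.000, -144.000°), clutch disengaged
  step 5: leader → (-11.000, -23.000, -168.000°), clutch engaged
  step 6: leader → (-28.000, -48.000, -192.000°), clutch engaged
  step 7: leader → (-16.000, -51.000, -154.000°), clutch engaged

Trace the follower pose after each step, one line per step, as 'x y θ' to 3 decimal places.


28.000 17.000 -92.500
63.000 33.000 -156.500
47.000 28.000 -123.000
37.000 10.000 -67.000
37.000 10.000 -67.000
19.500 -14.000 -104.000
-7.000 -41.000 -141.000
10.000 -46.000 -85.000

step 0: Δleader=(8.000, 11.000, -39.000°), engaged; cmd=(11.000, 9.000, -59.500°) → follower=(28.000, 17.000, -92.500°)
step 1: Δleader=(24.000, 18.000, -42.000°), engaged; cmd=(35.000, 16.000, -64.000°) → follower=(63.000, 33.000, -156.500°)
step 2: Δleader=(-10.000, -3.000, 23.000°), engaged; cmd=(-16.000, -5.000, 33.500°) → follower=(47.000, 28.000, -123.000°)
step 3: Δleader=(-6.000, -16.000, 38.000°), engaged; cmd=(-10.000, -18.000, 56.000°) → follower=(37.000, 10.000, -67.000°)
step 4: Δleader=(16.000, 23.000, 7.000°), disengaged; cmd=(0,0,0) → follower holds at (37.000, 10.000, -67.000°)
step 5: Δleader=(-11.000, -22.000, -24.000°), engaged; cmd=(-17.500, -24.000, -37.000°) → follower=(19.500, -14.000, -104.000°)
step 6: Δleader=(-17.000, -25.000, -24.000°), engaged; cmd=(-26.500, -27.000, -37.000°) → follower=(-7.000, -41.000, -141.000°)
step 7: Δleader=(12.000, -3.000, 38.000°), engaged; cmd=(17.000, -5.000, 56.000°) → follower=(10.000, -46.000, -85.000°)


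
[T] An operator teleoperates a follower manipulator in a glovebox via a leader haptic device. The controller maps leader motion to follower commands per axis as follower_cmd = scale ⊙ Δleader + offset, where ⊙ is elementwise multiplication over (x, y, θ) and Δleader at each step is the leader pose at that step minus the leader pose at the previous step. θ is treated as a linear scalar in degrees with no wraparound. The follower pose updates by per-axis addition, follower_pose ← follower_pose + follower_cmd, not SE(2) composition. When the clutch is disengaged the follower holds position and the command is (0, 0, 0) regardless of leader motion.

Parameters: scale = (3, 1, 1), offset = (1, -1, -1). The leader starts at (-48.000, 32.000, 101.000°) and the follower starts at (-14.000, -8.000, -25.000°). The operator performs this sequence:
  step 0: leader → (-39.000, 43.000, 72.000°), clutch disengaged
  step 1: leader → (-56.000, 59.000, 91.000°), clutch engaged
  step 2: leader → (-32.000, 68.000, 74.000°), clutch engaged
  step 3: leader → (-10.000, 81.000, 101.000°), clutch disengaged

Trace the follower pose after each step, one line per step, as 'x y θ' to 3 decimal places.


step 0: Δleader=(9.000, 11.000, -29.000°), disengaged; cmd=(0,0,0) → follower holds at (-14.000, -8.000, -25.000°)
step 1: Δleader=(-17.000, 16.000, 19.000°), engaged; cmd=(-50.000, 15.000, 18.000°) → follower=(-64.000, 7.000, -7.000°)
step 2: Δleader=(24.000, 9.000, -17.000°), engaged; cmd=(73.000, 8.000, -18.000°) → follower=(9.000, 15.000, -25.000°)
step 3: Δleader=(22.000, 13.000, 27.000°), disengaged; cmd=(0,0,0) → follower holds at (9.000, 15.000, -25.000°)

-14.000 -8.000 -25.000
-64.000 7.000 -7.000
9.000 15.000 -25.000
9.000 15.000 -25.000
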